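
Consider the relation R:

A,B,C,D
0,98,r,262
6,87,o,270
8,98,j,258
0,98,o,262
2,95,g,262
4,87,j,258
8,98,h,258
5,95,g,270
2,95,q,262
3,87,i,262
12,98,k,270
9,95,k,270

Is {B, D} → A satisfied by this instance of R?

(B=98, D=262): 2 rows → A = 0, 0 ✓
(B=87, D=270): 1 row → A = 6 ✓
(B=98, D=258): 2 rows → A = 8, 8 ✓
(B=95, D=262): 2 rows → A = 2, 2 ✓
(B=87, D=258): 1 row → A = 4 ✓
(B=95, D=270): 2 rows → A takes values {5, 9} — violation
(B=87, D=262): 1 row → A = 3 ✓
(B=98, D=270): 1 row → A = 12 ✓
Two rows agree on {B, D} but differ on A, so {B, D} → A does not hold.

No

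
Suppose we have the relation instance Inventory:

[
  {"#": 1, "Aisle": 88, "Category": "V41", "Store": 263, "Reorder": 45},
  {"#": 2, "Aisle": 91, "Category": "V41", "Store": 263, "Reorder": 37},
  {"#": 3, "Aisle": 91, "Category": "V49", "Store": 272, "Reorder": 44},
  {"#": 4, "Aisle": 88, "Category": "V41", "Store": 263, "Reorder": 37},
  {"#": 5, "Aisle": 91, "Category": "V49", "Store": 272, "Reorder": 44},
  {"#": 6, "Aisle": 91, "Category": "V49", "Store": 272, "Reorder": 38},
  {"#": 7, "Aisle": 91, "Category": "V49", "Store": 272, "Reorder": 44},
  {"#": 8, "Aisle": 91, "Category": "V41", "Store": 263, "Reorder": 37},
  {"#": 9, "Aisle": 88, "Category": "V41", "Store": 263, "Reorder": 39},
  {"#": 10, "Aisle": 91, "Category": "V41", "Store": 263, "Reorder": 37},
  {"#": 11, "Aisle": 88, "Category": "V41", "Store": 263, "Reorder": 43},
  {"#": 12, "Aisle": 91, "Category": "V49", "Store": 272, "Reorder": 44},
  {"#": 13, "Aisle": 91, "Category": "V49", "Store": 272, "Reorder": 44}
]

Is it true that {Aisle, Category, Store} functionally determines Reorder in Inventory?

(Aisle=88, Category=V41, Store=263): rows 1, 4, 9, 11 → Reorder takes values {45, 37, 39, 43} — violation
(Aisle=91, Category=V41, Store=263): rows 2, 8, 10 → Reorder = 37, 37, 37 ✓
(Aisle=91, Category=V49, Store=272): rows 3, 5, 6, 7, 12, 13 → Reorder takes values {44, 38} — violation
Two rows agree on {Aisle, Category, Store} but differ on Reorder, so {Aisle, Category, Store} -> Reorder does not hold.

No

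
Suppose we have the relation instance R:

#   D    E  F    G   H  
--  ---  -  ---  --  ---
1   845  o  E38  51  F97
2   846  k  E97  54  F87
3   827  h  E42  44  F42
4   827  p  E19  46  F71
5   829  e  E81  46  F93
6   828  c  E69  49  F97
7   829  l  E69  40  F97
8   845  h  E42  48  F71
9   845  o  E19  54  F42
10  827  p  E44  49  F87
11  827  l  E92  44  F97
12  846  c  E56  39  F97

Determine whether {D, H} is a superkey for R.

All 12 rows have distinct {D, H} values, so {D, H} → (all attributes) holds and {D, H} is a superkey.

Yes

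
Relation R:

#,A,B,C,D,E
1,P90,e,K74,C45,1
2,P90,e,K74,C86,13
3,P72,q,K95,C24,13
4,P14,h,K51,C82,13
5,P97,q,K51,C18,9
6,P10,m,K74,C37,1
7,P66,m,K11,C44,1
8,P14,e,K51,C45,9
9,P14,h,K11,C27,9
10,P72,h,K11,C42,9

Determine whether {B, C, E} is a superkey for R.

No

Rows 9 and 10 have the same {B, C, E} value (B=h, C=K11, E=9) but are distinct tuples, so {B, C, E} does not determine every attribute — not a superkey.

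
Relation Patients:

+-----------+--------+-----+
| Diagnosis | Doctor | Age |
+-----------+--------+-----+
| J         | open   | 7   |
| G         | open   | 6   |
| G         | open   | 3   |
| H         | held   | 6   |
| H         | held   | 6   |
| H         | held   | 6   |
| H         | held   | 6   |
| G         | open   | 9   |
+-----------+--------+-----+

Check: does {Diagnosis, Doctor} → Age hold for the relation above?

(Diagnosis=J, Doctor=open): 1 row → Age = 7 ✓
(Diagnosis=G, Doctor=open): 3 rows → Age takes values {6, 3, 9} — violation
(Diagnosis=H, Doctor=held): 4 rows → Age = 6, 6, 6, 6 ✓
Two rows agree on {Diagnosis, Doctor} but differ on Age, so {Diagnosis, Doctor} → Age does not hold.

No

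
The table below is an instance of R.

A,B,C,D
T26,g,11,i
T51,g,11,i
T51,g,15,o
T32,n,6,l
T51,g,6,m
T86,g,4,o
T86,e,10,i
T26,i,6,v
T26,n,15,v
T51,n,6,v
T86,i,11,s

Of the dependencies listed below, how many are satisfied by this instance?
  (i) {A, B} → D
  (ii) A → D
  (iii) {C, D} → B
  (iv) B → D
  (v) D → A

0

(i) {A, B} → D: (A=T51, B=g): 3 rows → D takes values {i, o, m} — violation — fails.
(ii) A → D: A=T26: 3 rows → D takes values {i, v} — violation; A=T51: 4 rows → D takes values {i, o, m, v} — violation; A=T86: 3 rows → D takes values {o, i, s} — violation — fails.
(iii) {C, D} → B: (C=6, D=v): 2 rows → B takes values {i, n} — violation — fails.
(iv) B → D: B=g: 5 rows → D takes values {i, o, m} — violation; B=n: 3 rows → D takes values {l, v} — violation; B=i: 2 rows → D takes values {v, s} — violation — fails.
(v) D → A: D=i: 3 rows → A takes values {T26, T51, T86} — violation; D=o: 2 rows → A takes values {T51, T86} — violation; D=v: 3 rows → A takes values {T26, T51} — violation — fails.
None of the 5 dependencies hold.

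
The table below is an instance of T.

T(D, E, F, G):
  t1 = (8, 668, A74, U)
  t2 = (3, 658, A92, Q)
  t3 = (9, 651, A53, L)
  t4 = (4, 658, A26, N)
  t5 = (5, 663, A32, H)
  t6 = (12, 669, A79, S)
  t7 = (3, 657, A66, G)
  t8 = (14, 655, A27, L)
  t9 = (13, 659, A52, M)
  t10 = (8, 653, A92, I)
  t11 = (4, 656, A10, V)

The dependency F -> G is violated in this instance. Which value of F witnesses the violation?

F=A74: row 1 → G = U ✓
F=A92: rows 2, 10 → G takes values {Q, I} — violation
F=A53: row 3 → G = L ✓
F=A26: row 4 → G = N ✓
F=A32: row 5 → G = H ✓
F=A79: row 6 → G = S ✓
F=A66: row 7 → G = G ✓
F=A27: row 8 → G = L ✓
F=A52: row 9 → G = M ✓
F=A10: row 11 → G = V ✓
The only F value with inconsistent G is F=A92.

A92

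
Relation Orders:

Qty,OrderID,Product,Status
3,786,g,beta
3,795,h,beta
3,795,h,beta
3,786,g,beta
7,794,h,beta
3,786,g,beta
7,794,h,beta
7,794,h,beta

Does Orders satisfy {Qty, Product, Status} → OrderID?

(Qty=3, Product=g, Status=beta): 3 rows → OrderID = 786, 786, 786 ✓
(Qty=3, Product=h, Status=beta): 2 rows → OrderID = 795, 795 ✓
(Qty=7, Product=h, Status=beta): 3 rows → OrderID = 794, 794, 794 ✓
Every {Qty, Product, Status} value is associated with a single OrderID value, so {Qty, Product, Status} → OrderID holds.

Yes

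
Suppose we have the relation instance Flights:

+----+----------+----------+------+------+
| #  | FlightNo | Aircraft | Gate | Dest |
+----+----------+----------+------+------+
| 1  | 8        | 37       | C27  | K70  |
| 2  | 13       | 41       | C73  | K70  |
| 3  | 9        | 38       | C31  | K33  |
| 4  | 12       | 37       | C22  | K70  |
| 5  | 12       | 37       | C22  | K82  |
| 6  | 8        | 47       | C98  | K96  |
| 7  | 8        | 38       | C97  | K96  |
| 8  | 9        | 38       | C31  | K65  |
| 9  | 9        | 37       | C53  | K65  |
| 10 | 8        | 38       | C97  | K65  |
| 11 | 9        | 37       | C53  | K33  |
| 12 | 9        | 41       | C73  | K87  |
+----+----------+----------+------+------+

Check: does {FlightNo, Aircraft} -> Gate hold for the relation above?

(FlightNo=8, Aircraft=37): row 1 → Gate = C27 ✓
(FlightNo=13, Aircraft=41): row 2 → Gate = C73 ✓
(FlightNo=9, Aircraft=38): rows 3, 8 → Gate = C31, C31 ✓
(FlightNo=12, Aircraft=37): rows 4, 5 → Gate = C22, C22 ✓
(FlightNo=8, Aircraft=47): row 6 → Gate = C98 ✓
(FlightNo=8, Aircraft=38): rows 7, 10 → Gate = C97, C97 ✓
(FlightNo=9, Aircraft=37): rows 9, 11 → Gate = C53, C53 ✓
(FlightNo=9, Aircraft=41): row 12 → Gate = C73 ✓
Every {FlightNo, Aircraft} value is associated with a single Gate value, so {FlightNo, Aircraft} -> Gate holds.

Yes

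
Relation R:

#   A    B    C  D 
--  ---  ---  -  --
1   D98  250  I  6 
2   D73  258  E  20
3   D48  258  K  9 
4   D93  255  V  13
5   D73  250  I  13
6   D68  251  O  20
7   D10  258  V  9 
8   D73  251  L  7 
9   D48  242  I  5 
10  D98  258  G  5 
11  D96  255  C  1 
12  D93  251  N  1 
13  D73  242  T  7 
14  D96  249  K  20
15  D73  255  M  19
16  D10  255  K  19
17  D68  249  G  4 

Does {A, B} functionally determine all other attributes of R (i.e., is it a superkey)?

All 17 rows have distinct {A, B} values, so {A, B} → (all attributes) holds and {A, B} is a superkey.

Yes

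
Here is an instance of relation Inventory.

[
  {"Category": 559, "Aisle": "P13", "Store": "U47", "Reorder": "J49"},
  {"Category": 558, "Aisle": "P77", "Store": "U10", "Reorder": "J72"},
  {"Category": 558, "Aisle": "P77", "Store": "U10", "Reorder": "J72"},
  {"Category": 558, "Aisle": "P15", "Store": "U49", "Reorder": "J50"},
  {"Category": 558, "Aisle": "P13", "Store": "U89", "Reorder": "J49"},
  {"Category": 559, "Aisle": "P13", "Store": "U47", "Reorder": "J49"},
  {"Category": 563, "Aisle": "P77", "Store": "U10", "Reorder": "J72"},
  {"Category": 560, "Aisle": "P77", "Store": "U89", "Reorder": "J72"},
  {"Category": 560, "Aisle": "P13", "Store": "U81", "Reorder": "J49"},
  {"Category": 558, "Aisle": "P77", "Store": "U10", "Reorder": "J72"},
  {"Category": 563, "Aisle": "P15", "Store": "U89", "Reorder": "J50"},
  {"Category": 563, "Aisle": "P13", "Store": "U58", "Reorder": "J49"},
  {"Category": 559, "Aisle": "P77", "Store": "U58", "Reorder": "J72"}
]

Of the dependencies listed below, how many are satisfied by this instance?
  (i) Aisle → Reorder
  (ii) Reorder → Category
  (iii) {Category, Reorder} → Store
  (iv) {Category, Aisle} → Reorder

(i) Aisle → Reorder: every LHS value maps to a single RHS value — holds.
(ii) Reorder → Category: Reorder=J49: 5 rows → Category takes values {559, 558, 560, 563} — violation; Reorder=J72: 6 rows → Category takes values {558, 563, 560, 559} — violation; Reorder=J50: 2 rows → Category takes values {558, 563} — violation — fails.
(iii) {Category, Reorder} → Store: every LHS value maps to a single RHS value — holds.
(iv) {Category, Aisle} → Reorder: every LHS value maps to a single RHS value — holds.
3 of the 4 dependencies hold.

3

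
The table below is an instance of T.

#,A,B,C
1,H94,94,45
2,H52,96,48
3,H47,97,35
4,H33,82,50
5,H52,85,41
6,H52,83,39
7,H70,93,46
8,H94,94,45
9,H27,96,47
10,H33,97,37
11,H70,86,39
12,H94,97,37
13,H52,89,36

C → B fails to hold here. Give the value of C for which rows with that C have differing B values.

C=45: rows 1, 8 → B = 94, 94 ✓
C=48: row 2 → B = 96 ✓
C=35: row 3 → B = 97 ✓
C=50: row 4 → B = 82 ✓
C=41: row 5 → B = 85 ✓
C=39: rows 6, 11 → B takes values {83, 86} — violation
C=46: row 7 → B = 93 ✓
C=47: row 9 → B = 96 ✓
C=37: rows 10, 12 → B = 97, 97 ✓
C=36: row 13 → B = 89 ✓
The only C value with inconsistent B is C=39.

39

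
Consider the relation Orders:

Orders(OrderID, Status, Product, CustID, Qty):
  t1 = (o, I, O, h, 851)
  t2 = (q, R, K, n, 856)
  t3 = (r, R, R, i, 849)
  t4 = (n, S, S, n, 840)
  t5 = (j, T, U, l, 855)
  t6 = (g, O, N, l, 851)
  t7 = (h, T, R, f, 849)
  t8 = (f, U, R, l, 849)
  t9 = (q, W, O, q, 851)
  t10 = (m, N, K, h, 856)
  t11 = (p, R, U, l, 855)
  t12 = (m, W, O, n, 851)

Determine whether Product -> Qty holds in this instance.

Product=O: rows 1, 9, 12 → Qty = 851, 851, 851 ✓
Product=K: rows 2, 10 → Qty = 856, 856 ✓
Product=R: rows 3, 7, 8 → Qty = 849, 849, 849 ✓
Product=S: row 4 → Qty = 840 ✓
Product=U: rows 5, 11 → Qty = 855, 855 ✓
Product=N: row 6 → Qty = 851 ✓
Every Product value is associated with a single Qty value, so Product -> Qty holds.

Yes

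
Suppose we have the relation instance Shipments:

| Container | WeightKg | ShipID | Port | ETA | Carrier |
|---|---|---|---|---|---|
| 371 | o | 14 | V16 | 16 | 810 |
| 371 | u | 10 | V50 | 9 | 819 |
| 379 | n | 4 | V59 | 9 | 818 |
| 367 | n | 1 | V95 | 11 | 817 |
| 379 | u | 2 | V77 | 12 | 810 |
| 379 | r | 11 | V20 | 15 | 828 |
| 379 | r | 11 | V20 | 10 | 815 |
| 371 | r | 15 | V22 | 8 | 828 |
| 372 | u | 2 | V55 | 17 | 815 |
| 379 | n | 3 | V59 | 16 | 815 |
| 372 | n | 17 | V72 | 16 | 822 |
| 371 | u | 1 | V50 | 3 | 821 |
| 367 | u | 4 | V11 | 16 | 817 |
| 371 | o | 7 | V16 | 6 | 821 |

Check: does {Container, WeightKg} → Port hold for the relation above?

Yes

(Container=371, WeightKg=o): 2 rows → Port = V16, V16 ✓
(Container=371, WeightKg=u): 2 rows → Port = V50, V50 ✓
(Container=379, WeightKg=n): 2 rows → Port = V59, V59 ✓
(Container=367, WeightKg=n): 1 row → Port = V95 ✓
(Container=379, WeightKg=u): 1 row → Port = V77 ✓
(Container=379, WeightKg=r): 2 rows → Port = V20, V20 ✓
(Container=371, WeightKg=r): 1 row → Port = V22 ✓
(Container=372, WeightKg=u): 1 row → Port = V55 ✓
(Container=372, WeightKg=n): 1 row → Port = V72 ✓
(Container=367, WeightKg=u): 1 row → Port = V11 ✓
Every {Container, WeightKg} value is associated with a single Port value, so {Container, WeightKg} → Port holds.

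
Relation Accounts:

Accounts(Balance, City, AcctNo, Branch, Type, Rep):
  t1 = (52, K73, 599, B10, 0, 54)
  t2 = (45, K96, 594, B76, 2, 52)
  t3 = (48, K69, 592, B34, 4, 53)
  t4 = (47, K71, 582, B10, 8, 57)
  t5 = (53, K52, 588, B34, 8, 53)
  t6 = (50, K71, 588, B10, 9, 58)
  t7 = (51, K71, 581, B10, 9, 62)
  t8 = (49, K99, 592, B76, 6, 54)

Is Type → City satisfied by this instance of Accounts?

No

Type=0: row 1 → City = K73 ✓
Type=2: row 2 → City = K96 ✓
Type=4: row 3 → City = K69 ✓
Type=8: rows 4, 5 → City takes values {K71, K52} — violation
Type=9: rows 6, 7 → City = K71, K71 ✓
Type=6: row 8 → City = K99 ✓
Two rows agree on Type but differ on City, so Type → City does not hold.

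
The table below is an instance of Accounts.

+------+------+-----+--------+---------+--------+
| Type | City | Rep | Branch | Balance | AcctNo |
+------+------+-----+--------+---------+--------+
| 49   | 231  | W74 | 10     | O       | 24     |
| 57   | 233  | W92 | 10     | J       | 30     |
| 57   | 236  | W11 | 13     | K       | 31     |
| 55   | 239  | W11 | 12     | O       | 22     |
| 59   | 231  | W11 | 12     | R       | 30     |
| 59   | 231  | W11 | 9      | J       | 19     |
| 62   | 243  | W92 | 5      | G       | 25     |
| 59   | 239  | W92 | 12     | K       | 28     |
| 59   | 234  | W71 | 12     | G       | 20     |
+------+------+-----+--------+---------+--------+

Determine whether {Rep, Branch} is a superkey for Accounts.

No

Two distinct rows share (Rep=W11, Branch=12), so {Rep, Branch} does not determine every attribute — not a superkey.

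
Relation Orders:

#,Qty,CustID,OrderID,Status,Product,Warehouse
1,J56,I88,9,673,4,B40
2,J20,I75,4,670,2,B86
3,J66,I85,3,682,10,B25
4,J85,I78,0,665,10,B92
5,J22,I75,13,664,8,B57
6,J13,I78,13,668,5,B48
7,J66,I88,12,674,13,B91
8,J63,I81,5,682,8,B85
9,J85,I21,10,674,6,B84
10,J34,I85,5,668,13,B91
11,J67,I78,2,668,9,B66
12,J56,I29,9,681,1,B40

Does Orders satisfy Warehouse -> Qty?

No

Warehouse=B40: rows 1, 12 → Qty = J56, J56 ✓
Warehouse=B86: row 2 → Qty = J20 ✓
Warehouse=B25: row 3 → Qty = J66 ✓
Warehouse=B92: row 4 → Qty = J85 ✓
Warehouse=B57: row 5 → Qty = J22 ✓
Warehouse=B48: row 6 → Qty = J13 ✓
Warehouse=B91: rows 7, 10 → Qty takes values {J66, J34} — violation
Warehouse=B85: row 8 → Qty = J63 ✓
Warehouse=B84: row 9 → Qty = J85 ✓
Warehouse=B66: row 11 → Qty = J67 ✓
Two rows agree on Warehouse but differ on Qty, so Warehouse -> Qty does not hold.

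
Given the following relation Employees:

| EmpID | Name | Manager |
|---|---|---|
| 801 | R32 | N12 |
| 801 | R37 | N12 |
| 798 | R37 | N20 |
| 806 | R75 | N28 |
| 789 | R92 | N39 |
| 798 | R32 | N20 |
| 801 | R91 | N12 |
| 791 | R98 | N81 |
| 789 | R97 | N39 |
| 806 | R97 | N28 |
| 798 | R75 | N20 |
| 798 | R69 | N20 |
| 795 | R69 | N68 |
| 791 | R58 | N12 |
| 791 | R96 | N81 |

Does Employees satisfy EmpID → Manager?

EmpID=801: 3 rows → Manager = N12, N12, N12 ✓
EmpID=798: 4 rows → Manager = N20, N20, N20, N20 ✓
EmpID=806: 2 rows → Manager = N28, N28 ✓
EmpID=789: 2 rows → Manager = N39, N39 ✓
EmpID=791: 3 rows → Manager takes values {N81, N12} — violation
EmpID=795: 1 row → Manager = N68 ✓
Two rows agree on EmpID but differ on Manager, so EmpID → Manager does not hold.

No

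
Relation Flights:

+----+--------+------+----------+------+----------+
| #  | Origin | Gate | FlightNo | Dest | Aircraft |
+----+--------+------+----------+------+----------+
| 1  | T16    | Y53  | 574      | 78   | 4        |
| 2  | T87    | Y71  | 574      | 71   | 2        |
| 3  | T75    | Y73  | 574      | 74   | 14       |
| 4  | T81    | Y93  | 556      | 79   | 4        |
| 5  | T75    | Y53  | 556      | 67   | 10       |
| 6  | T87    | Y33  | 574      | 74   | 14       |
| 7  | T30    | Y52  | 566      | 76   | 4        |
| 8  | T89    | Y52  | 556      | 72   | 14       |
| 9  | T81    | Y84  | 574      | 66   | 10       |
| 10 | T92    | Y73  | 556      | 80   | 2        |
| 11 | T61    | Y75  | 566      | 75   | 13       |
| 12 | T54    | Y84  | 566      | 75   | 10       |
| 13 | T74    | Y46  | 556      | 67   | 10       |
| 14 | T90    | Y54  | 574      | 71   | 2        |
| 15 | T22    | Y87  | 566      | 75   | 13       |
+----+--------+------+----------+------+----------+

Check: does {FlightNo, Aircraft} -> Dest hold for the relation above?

(FlightNo=574, Aircraft=4): row 1 → Dest = 78 ✓
(FlightNo=574, Aircraft=2): rows 2, 14 → Dest = 71, 71 ✓
(FlightNo=574, Aircraft=14): rows 3, 6 → Dest = 74, 74 ✓
(FlightNo=556, Aircraft=4): row 4 → Dest = 79 ✓
(FlightNo=556, Aircraft=10): rows 5, 13 → Dest = 67, 67 ✓
(FlightNo=566, Aircraft=4): row 7 → Dest = 76 ✓
(FlightNo=556, Aircraft=14): row 8 → Dest = 72 ✓
(FlightNo=574, Aircraft=10): row 9 → Dest = 66 ✓
(FlightNo=556, Aircraft=2): row 10 → Dest = 80 ✓
(FlightNo=566, Aircraft=13): rows 11, 15 → Dest = 75, 75 ✓
(FlightNo=566, Aircraft=10): row 12 → Dest = 75 ✓
Every {FlightNo, Aircraft} value is associated with a single Dest value, so {FlightNo, Aircraft} -> Dest holds.

Yes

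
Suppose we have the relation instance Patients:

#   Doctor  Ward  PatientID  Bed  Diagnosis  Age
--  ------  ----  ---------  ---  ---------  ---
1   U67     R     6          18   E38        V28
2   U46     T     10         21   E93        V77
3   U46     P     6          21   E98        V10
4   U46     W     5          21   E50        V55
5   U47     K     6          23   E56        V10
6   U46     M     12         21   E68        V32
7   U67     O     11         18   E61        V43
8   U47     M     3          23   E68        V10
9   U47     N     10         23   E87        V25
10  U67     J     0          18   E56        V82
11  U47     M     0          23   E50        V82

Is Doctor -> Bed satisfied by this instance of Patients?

Doctor=U67: rows 1, 7, 10 → Bed = 18, 18, 18 ✓
Doctor=U46: rows 2, 3, 4, 6 → Bed = 21, 21, 21, 21 ✓
Doctor=U47: rows 5, 8, 9, 11 → Bed = 23, 23, 23, 23 ✓
Every Doctor value is associated with a single Bed value, so Doctor -> Bed holds.

Yes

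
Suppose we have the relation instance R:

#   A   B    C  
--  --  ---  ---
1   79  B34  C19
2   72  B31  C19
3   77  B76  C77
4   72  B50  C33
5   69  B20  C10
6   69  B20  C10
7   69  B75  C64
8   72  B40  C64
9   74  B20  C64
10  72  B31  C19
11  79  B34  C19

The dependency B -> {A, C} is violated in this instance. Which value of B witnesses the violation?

B=B34: rows 1, 11 → {A,C} = (79, C19), (79, C19) ✓
B=B31: rows 2, 10 → {A,C} = (72, C19), (72, C19) ✓
B=B76: row 3 → {A,C} = (77, C77) ✓
B=B50: row 4 → {A,C} = (72, C33) ✓
B=B20: rows 5, 6, 9 → {A,C} takes values {(69, C10), (74, C64)} — violation
B=B75: row 7 → {A,C} = (69, C64) ✓
B=B40: row 8 → {A,C} = (72, C64) ✓
The only B value with inconsistent RHS is B=B20.

B20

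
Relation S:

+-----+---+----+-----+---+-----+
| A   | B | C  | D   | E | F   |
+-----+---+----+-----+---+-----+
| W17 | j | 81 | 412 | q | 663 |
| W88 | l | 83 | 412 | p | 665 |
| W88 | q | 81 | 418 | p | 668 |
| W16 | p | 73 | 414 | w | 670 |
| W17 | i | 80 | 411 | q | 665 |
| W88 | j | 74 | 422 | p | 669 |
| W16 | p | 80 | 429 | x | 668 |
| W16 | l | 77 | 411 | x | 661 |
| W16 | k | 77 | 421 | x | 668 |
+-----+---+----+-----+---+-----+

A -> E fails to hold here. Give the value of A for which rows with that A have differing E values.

A=W17: 2 rows → E = q, q ✓
A=W88: 3 rows → E = p, p, p ✓
A=W16: 4 rows → E takes values {w, x} — violation
The only A value with inconsistent E is A=W16.

W16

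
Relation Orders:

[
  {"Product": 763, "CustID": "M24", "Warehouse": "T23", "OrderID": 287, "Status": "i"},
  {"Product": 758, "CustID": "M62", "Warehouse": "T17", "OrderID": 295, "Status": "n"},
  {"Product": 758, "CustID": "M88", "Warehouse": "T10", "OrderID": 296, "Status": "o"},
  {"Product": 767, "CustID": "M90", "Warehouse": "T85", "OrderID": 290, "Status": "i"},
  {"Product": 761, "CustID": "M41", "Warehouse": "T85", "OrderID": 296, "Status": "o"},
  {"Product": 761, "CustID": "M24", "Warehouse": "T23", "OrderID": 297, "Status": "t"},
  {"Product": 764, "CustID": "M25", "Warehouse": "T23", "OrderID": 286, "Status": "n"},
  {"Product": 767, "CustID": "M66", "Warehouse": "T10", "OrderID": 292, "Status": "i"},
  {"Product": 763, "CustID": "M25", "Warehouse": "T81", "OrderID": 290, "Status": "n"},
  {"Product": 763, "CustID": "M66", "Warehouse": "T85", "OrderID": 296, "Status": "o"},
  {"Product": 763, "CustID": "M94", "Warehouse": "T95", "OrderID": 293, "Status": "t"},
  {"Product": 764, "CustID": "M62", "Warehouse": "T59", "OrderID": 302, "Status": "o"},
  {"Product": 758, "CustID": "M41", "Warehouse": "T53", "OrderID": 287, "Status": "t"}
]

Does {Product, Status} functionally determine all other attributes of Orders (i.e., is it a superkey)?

No

Two distinct rows share (Product=767, Status=i), so {Product, Status} does not determine every attribute — not a superkey.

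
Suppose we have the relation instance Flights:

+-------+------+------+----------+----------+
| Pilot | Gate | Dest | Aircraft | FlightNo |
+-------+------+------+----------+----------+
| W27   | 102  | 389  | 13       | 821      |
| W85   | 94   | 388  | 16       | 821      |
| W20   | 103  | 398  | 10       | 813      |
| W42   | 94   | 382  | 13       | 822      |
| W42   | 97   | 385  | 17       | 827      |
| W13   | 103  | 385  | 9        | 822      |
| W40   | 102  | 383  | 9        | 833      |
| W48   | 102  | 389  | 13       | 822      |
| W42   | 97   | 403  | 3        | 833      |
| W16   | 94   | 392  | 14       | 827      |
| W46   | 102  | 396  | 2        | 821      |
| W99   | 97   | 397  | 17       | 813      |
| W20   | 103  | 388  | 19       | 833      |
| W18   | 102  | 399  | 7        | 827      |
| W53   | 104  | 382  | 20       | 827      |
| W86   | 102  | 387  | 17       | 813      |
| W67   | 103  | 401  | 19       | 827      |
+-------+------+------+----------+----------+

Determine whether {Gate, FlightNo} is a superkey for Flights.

Two distinct rows share (Gate=102, FlightNo=821), so {Gate, FlightNo} does not determine every attribute — not a superkey.

No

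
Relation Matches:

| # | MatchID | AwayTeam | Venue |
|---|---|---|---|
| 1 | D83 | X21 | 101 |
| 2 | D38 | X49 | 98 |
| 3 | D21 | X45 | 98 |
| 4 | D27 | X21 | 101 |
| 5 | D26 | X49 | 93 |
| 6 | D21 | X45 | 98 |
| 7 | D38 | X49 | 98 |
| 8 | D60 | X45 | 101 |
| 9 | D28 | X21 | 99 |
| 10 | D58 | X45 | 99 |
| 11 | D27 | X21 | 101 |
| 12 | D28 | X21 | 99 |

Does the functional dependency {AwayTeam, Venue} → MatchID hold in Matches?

No

(AwayTeam=X21, Venue=101): rows 1, 4, 11 → MatchID takes values {D83, D27} — violation
(AwayTeam=X49, Venue=98): rows 2, 7 → MatchID = D38, D38 ✓
(AwayTeam=X45, Venue=98): rows 3, 6 → MatchID = D21, D21 ✓
(AwayTeam=X49, Venue=93): row 5 → MatchID = D26 ✓
(AwayTeam=X45, Venue=101): row 8 → MatchID = D60 ✓
(AwayTeam=X21, Venue=99): rows 9, 12 → MatchID = D28, D28 ✓
(AwayTeam=X45, Venue=99): row 10 → MatchID = D58 ✓
Two rows agree on {AwayTeam, Venue} but differ on MatchID, so {AwayTeam, Venue} → MatchID does not hold.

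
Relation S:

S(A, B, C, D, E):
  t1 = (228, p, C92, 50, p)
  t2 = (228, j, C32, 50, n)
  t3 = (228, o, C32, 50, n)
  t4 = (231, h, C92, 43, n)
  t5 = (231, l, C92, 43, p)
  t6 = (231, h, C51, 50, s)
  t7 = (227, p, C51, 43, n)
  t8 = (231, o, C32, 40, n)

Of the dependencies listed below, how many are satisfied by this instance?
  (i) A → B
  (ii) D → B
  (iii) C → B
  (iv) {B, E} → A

(i) A → B: A=228: rows 1, 2, 3 → B takes values {p, j, o} — violation; A=231: rows 4, 5, 6, 8 → B takes values {h, l, o} — violation — fails.
(ii) D → B: D=50: rows 1, 2, 3, 6 → B takes values {p, j, o, h} — violation; D=43: rows 4, 5, 7 → B takes values {h, l, p} — violation — fails.
(iii) C → B: C=C92: rows 1, 4, 5 → B takes values {p, h, l} — violation; C=C32: rows 2, 3, 8 → B takes values {j, o} — violation; C=C51: rows 6, 7 → B takes values {h, p} — violation — fails.
(iv) {B, E} → A: (B=o, E=n): rows 3, 8 → A takes values {228, 231} — violation — fails.
None of the 4 dependencies hold.

0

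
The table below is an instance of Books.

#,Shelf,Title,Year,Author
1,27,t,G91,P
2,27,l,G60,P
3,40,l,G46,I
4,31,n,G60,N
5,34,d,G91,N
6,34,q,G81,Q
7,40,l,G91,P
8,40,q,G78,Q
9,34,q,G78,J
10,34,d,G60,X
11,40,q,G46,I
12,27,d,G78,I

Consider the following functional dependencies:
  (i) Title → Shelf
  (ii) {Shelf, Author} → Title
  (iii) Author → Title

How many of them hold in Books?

0

(i) Title → Shelf: Title=l: rows 2, 3, 7 → Shelf takes values {27, 40} — violation; Title=d: rows 5, 10, 12 → Shelf takes values {34, 27} — violation; Title=q: rows 6, 8, 9, 11 → Shelf takes values {34, 40} — violation — fails.
(ii) {Shelf, Author} → Title: (Shelf=27, Author=P): rows 1, 2 → Title takes values {t, l} — violation; (Shelf=40, Author=I): rows 3, 11 → Title takes values {l, q} — violation — fails.
(iii) Author → Title: Author=P: rows 1, 2, 7 → Title takes values {t, l} — violation; Author=I: rows 3, 11, 12 → Title takes values {l, q, d} — violation; Author=N: rows 4, 5 → Title takes values {n, d} — violation — fails.
None of the 3 dependencies hold.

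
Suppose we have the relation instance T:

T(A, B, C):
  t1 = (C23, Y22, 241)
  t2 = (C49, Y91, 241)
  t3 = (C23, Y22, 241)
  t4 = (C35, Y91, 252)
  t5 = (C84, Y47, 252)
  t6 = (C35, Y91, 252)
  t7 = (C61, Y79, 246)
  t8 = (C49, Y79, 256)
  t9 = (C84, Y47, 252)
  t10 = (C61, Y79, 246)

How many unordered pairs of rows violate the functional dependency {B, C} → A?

0

(B=Y22, C=241): all 2 rows agree on A — 0 pairs.
(B=Y91, C=252): all 2 rows agree on A — 0 pairs.
(B=Y47, C=252): all 2 rows agree on A — 0 pairs.
(B=Y79, C=246): all 2 rows agree on A — 0 pairs.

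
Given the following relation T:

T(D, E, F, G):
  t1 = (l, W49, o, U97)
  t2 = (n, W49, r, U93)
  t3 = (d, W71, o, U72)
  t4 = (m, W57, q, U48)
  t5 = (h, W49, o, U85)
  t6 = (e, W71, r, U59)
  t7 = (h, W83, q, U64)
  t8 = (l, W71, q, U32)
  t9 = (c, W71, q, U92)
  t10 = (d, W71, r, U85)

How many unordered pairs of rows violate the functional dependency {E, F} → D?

(E=W49, F=o): violating pairs (1,5) — 1 pair.
(E=W71, F=r): violating pairs (6,10) — 1 pair.
(E=W71, F=q): violating pairs (8,9) — 1 pair.

3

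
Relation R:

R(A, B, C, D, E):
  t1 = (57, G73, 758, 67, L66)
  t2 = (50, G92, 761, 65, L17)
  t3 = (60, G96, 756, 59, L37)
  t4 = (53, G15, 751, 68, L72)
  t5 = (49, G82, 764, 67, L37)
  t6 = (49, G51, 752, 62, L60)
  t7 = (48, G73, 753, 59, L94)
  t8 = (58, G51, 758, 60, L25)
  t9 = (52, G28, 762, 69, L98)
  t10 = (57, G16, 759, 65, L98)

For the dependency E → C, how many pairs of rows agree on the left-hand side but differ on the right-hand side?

E=L37: violating pairs (3,5) — 1 pair.
E=L98: violating pairs (9,10) — 1 pair.

2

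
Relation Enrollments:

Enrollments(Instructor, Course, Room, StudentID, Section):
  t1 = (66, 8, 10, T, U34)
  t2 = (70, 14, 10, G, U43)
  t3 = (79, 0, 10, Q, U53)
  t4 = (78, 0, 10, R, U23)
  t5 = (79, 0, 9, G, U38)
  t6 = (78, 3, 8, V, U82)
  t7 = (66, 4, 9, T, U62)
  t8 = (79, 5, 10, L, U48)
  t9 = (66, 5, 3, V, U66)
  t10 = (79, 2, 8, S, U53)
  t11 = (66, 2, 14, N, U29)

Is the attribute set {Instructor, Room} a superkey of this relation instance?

Rows 3 and 8 have the same {Instructor, Room} value (Instructor=79, Room=10) but are distinct tuples, so {Instructor, Room} does not determine every attribute — not a superkey.

No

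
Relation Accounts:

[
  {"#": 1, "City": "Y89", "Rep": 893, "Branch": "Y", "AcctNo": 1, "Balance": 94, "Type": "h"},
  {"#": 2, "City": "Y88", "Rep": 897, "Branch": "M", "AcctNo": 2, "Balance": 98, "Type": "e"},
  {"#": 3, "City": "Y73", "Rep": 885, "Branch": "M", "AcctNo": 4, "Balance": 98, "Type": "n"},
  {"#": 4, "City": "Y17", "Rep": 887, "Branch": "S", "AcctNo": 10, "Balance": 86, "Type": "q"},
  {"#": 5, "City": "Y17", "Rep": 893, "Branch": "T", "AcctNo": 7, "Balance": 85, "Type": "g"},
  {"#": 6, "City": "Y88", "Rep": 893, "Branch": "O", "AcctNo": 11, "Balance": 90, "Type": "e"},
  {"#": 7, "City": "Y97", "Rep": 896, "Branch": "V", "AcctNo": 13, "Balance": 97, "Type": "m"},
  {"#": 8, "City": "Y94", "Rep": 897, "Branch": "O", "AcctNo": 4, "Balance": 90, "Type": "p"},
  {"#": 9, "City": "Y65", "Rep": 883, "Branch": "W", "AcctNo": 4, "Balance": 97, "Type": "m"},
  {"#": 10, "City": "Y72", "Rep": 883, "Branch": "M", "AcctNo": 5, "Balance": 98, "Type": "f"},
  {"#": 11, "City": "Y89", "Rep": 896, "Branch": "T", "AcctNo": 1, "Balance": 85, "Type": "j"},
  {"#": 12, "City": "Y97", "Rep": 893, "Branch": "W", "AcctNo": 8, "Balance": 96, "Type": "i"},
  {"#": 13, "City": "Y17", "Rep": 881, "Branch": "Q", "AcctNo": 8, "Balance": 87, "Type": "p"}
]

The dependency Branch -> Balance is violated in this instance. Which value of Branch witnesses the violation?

Branch=Y: row 1 → Balance = 94 ✓
Branch=M: rows 2, 3, 10 → Balance = 98, 98, 98 ✓
Branch=S: row 4 → Balance = 86 ✓
Branch=T: rows 5, 11 → Balance = 85, 85 ✓
Branch=O: rows 6, 8 → Balance = 90, 90 ✓
Branch=V: row 7 → Balance = 97 ✓
Branch=W: rows 9, 12 → Balance takes values {97, 96} — violation
Branch=Q: row 13 → Balance = 87 ✓
The only Branch value with inconsistent Balance is Branch=W.

W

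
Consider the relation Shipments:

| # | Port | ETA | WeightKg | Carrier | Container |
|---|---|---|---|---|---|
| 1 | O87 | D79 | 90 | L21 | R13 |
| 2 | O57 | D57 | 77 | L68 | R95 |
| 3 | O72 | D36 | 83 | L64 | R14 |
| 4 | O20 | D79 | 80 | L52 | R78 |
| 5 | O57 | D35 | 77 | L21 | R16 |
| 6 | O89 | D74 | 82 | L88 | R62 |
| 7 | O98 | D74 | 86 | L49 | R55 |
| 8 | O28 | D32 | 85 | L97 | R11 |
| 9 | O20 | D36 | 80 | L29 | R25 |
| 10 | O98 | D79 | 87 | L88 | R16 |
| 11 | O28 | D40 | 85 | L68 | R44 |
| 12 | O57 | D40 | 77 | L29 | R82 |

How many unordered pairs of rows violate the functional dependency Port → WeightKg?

Port=O57: all 3 rows agree on WeightKg — 0 pairs.
Port=O20: all 2 rows agree on WeightKg — 0 pairs.
Port=O98: violating pairs (7,10) — 1 pair.
Port=O28: all 2 rows agree on WeightKg — 0 pairs.

1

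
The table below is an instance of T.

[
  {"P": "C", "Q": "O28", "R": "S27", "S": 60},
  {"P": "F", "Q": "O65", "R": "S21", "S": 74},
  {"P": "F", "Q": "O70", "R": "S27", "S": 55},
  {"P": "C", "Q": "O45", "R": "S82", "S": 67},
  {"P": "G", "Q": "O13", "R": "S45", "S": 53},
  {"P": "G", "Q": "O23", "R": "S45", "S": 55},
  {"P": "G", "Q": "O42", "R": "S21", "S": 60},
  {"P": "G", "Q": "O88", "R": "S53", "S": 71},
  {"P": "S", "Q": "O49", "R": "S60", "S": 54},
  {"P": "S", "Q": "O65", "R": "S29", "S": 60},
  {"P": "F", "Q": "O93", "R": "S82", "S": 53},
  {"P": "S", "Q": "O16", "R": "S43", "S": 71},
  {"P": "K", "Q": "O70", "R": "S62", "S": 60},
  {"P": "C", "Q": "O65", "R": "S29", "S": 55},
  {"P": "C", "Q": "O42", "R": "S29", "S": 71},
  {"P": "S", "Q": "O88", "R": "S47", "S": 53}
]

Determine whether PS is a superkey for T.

All 16 rows have distinct PS values, so PS → (all attributes) holds and PS is a superkey.

Yes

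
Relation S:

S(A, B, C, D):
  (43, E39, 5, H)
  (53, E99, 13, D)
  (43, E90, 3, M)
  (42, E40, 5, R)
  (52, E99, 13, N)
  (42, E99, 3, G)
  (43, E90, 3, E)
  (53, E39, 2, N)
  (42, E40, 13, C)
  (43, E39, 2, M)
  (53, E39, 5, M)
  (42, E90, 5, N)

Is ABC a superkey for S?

No

Two distinct rows share (A=43, B=E90, C=3), so ABC does not determine every attribute — not a superkey.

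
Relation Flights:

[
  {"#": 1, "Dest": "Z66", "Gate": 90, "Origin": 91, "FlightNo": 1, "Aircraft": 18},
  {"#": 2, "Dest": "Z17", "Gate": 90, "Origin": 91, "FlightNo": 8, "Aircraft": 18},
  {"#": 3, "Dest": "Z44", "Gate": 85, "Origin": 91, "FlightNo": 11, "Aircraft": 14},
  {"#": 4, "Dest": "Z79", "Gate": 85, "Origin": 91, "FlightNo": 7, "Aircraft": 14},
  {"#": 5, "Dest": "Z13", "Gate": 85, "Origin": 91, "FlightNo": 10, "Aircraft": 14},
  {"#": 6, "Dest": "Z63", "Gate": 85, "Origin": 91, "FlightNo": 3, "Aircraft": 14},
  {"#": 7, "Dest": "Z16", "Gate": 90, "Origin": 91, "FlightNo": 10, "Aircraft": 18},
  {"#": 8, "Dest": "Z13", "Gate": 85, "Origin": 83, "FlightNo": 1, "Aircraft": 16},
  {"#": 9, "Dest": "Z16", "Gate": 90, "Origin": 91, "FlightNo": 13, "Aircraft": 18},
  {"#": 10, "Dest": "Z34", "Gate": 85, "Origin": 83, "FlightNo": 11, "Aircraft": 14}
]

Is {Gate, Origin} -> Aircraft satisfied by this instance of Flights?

No

(Gate=90, Origin=91): rows 1, 2, 7, 9 → Aircraft = 18, 18, 18, 18 ✓
(Gate=85, Origin=91): rows 3, 4, 5, 6 → Aircraft = 14, 14, 14, 14 ✓
(Gate=85, Origin=83): rows 8, 10 → Aircraft takes values {16, 14} — violation
Two rows agree on {Gate, Origin} but differ on Aircraft, so {Gate, Origin} -> Aircraft does not hold.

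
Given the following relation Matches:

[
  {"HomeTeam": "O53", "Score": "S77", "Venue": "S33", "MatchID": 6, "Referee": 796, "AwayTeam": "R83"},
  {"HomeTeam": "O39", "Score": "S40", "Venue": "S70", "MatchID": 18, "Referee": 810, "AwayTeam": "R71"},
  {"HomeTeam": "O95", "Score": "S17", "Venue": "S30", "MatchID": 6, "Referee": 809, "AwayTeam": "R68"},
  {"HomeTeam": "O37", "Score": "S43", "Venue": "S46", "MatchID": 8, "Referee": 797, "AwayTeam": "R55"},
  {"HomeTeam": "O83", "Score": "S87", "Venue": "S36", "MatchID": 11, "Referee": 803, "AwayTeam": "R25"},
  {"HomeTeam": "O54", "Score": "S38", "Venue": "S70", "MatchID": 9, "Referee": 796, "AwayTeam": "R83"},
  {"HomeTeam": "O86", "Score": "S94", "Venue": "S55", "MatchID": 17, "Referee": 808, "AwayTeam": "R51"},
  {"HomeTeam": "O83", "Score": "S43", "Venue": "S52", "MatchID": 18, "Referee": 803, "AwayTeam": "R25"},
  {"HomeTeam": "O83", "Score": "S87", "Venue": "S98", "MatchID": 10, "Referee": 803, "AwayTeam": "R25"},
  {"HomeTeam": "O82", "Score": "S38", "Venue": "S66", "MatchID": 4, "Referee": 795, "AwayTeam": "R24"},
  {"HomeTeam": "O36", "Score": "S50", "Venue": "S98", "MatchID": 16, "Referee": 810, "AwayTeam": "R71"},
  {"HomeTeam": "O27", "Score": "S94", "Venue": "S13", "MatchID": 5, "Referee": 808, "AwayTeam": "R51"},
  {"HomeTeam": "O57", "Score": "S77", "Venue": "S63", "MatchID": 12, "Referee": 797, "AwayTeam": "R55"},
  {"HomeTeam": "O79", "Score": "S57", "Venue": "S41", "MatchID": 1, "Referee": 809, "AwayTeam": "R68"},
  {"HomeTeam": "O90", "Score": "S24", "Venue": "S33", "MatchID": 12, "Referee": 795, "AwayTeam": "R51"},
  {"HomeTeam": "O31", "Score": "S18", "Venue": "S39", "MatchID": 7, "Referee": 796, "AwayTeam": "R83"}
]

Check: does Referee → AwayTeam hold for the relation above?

Referee=796: 3 rows → AwayTeam = R83, R83, R83 ✓
Referee=810: 2 rows → AwayTeam = R71, R71 ✓
Referee=809: 2 rows → AwayTeam = R68, R68 ✓
Referee=797: 2 rows → AwayTeam = R55, R55 ✓
Referee=803: 3 rows → AwayTeam = R25, R25, R25 ✓
Referee=808: 2 rows → AwayTeam = R51, R51 ✓
Referee=795: 2 rows → AwayTeam takes values {R24, R51} — violation
Two rows agree on Referee but differ on AwayTeam, so Referee → AwayTeam does not hold.

No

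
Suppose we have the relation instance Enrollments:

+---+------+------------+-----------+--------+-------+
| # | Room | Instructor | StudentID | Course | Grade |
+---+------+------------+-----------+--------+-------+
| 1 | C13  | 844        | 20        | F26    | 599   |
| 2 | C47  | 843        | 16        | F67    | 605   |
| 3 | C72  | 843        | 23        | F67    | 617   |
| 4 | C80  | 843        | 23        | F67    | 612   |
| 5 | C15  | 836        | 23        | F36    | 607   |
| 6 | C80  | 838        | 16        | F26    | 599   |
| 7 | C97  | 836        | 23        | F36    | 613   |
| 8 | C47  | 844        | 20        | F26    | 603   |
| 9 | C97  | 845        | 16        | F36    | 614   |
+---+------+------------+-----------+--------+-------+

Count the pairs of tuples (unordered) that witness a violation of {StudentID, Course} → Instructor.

0

(StudentID=20, Course=F26): all 2 rows agree on Instructor — 0 pairs.
(StudentID=23, Course=F67): all 2 rows agree on Instructor — 0 pairs.
(StudentID=23, Course=F36): all 2 rows agree on Instructor — 0 pairs.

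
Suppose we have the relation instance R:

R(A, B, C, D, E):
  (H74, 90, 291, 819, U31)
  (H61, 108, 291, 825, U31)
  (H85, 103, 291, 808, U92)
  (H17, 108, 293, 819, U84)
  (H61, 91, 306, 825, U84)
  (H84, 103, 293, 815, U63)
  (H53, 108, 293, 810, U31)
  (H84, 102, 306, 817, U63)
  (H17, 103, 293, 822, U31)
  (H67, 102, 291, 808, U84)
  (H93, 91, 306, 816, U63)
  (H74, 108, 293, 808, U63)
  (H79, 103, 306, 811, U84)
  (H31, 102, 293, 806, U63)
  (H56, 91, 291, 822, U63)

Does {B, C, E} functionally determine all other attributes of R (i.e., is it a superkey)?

All 15 rows have distinct {B, C, E} values, so {B, C, E} → (all attributes) holds and {B, C, E} is a superkey.

Yes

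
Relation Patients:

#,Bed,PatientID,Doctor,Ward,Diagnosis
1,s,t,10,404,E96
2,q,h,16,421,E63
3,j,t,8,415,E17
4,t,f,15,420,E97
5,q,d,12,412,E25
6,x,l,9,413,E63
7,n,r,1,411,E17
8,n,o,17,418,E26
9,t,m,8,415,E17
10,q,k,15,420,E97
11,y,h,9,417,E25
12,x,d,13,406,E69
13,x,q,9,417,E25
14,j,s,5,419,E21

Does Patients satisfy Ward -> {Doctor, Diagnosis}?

Ward=404: row 1 → {Doctor,Diagnosis} = (10, E96) ✓
Ward=421: row 2 → {Doctor,Diagnosis} = (16, E63) ✓
Ward=415: rows 3, 9 → {Doctor,Diagnosis} = (8, E17), (8, E17) ✓
Ward=420: rows 4, 10 → {Doctor,Diagnosis} = (15, E97), (15, E97) ✓
Ward=412: row 5 → {Doctor,Diagnosis} = (12, E25) ✓
Ward=413: row 6 → {Doctor,Diagnosis} = (9, E63) ✓
Ward=411: row 7 → {Doctor,Diagnosis} = (1, E17) ✓
Ward=418: row 8 → {Doctor,Diagnosis} = (17, E26) ✓
Ward=417: rows 11, 13 → {Doctor,Diagnosis} = (9, E25), (9, E25) ✓
Ward=406: row 12 → {Doctor,Diagnosis} = (13, E69) ✓
Ward=419: row 14 → {Doctor,Diagnosis} = (5, E21) ✓
Every Ward value is associated with a single {Doctor, Diagnosis} value, so Ward -> {Doctor, Diagnosis} holds.

Yes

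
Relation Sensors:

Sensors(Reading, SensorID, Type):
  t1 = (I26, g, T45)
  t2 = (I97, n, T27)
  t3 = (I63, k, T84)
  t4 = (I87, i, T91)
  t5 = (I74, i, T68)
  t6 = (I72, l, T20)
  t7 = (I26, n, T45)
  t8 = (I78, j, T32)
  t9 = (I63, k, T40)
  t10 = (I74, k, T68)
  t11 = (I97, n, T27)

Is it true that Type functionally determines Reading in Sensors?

Type=T45: rows 1, 7 → Reading = I26, I26 ✓
Type=T27: rows 2, 11 → Reading = I97, I97 ✓
Type=T84: row 3 → Reading = I63 ✓
Type=T91: row 4 → Reading = I87 ✓
Type=T68: rows 5, 10 → Reading = I74, I74 ✓
Type=T20: row 6 → Reading = I72 ✓
Type=T32: row 8 → Reading = I78 ✓
Type=T40: row 9 → Reading = I63 ✓
Every Type value is associated with a single Reading value, so Type → Reading holds.

Yes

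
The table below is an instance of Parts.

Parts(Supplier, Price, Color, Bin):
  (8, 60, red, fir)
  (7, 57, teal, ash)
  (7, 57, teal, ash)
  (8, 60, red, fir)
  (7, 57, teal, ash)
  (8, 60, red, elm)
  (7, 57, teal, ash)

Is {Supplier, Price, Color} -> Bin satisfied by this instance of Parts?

(Supplier=8, Price=60, Color=red): 3 rows → Bin takes values {fir, elm} — violation
(Supplier=7, Price=57, Color=teal): 4 rows → Bin = ash, ash, ash, ash ✓
Two rows agree on {Supplier, Price, Color} but differ on Bin, so {Supplier, Price, Color} -> Bin does not hold.

No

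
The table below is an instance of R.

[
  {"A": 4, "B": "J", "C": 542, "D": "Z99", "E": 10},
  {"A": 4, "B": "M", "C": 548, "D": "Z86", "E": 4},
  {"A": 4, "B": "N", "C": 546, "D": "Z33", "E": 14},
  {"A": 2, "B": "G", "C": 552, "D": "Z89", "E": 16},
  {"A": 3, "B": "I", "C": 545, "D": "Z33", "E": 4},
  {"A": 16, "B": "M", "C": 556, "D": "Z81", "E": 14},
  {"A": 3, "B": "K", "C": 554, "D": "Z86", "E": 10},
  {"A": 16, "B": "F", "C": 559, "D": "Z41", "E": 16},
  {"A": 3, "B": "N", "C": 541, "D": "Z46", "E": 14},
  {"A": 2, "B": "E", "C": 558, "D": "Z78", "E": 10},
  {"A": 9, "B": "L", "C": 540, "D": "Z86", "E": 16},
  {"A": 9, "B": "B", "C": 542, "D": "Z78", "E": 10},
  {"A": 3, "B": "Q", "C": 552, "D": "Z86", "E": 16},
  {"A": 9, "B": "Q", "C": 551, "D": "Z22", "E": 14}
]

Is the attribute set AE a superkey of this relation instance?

All 14 rows have distinct AE values, so AE → (all attributes) holds and AE is a superkey.

Yes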